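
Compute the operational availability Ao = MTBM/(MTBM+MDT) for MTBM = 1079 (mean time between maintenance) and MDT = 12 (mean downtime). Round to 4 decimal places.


MTBM = 1079
MDT = 12
MTBM + MDT = 1091
Ao = 1079 / 1091
Ao = 0.989

0.989


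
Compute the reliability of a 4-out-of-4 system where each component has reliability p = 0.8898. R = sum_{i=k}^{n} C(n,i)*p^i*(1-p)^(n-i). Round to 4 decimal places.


k = 4, n = 4, p = 0.8898
i=4: C(4,4)=1 * 0.8898^4 * 0.1102^0 = 0.6269
R = sum of terms = 0.6269

0.6269


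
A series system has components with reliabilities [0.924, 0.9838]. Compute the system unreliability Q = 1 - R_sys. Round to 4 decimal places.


Components: [0.924, 0.9838]
After component 1: product = 0.924
After component 2: product = 0.909
R_sys = 0.909
Q = 1 - 0.909 = 0.091

0.091


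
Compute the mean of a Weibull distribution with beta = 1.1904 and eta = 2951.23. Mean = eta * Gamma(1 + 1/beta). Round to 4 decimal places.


beta = 1.1904, eta = 2951.23
1/beta = 0.8401
1 + 1/beta = 1.8401
Gamma(1.8401) = 0.9426
Mean = 2951.23 * 0.9426
Mean = 2781.9129

2781.9129


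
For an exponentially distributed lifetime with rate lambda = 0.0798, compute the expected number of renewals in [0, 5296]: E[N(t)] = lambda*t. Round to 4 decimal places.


lambda = 0.0798
t = 5296
E[N(t)] = lambda * t
E[N(t)] = 0.0798 * 5296
E[N(t)] = 422.6208

422.6208


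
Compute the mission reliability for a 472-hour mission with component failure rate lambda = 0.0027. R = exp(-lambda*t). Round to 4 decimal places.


lambda = 0.0027
mission_time = 472
lambda * t = 0.0027 * 472 = 1.2744
R = exp(-1.2744)
R = 0.2796

0.2796


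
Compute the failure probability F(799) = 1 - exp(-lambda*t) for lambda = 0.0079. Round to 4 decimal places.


lambda = 0.0079, t = 799
lambda * t = 6.3121
exp(-6.3121) = 0.0018
F(t) = 1 - 0.0018
F(t) = 0.9982

0.9982


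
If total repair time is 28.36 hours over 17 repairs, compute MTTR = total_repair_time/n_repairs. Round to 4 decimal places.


total_repair_time = 28.36
n_repairs = 17
MTTR = 28.36 / 17
MTTR = 1.6682

1.6682


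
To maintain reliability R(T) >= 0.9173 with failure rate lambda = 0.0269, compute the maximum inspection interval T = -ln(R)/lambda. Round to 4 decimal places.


R_target = 0.9173
lambda = 0.0269
-ln(0.9173) = 0.0863
T = 0.0863 / 0.0269
T = 3.2089

3.2089


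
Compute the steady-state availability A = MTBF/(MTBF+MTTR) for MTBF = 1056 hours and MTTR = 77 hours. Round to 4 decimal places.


MTBF = 1056
MTTR = 77
MTBF + MTTR = 1133
A = 1056 / 1133
A = 0.932

0.932


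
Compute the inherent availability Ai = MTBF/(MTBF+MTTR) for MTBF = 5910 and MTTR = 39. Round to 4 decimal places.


MTBF = 5910
MTTR = 39
MTBF + MTTR = 5949
Ai = 5910 / 5949
Ai = 0.9934

0.9934


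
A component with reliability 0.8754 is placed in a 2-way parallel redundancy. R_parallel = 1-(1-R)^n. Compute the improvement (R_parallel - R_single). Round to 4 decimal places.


R_single = 0.8754, n = 2
1 - R_single = 0.1246
(1 - R_single)^n = 0.1246^2 = 0.0155
R_parallel = 1 - 0.0155 = 0.9845
Improvement = 0.9845 - 0.8754
Improvement = 0.1091

0.1091


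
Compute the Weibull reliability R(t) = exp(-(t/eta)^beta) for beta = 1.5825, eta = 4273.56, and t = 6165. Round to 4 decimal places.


beta = 1.5825, eta = 4273.56, t = 6165
t/eta = 6165 / 4273.56 = 1.4426
(t/eta)^beta = 1.4426^1.5825 = 1.7858
R(t) = exp(-1.7858)
R(t) = 0.1677

0.1677


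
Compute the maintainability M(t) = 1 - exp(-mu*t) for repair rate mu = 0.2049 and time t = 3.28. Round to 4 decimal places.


mu = 0.2049, t = 3.28
mu * t = 0.2049 * 3.28 = 0.6721
exp(-0.6721) = 0.5106
M(t) = 1 - 0.5106
M(t) = 0.4894

0.4894


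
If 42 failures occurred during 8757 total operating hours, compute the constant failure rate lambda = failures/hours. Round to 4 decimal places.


failures = 42
total_hours = 8757
lambda = 42 / 8757
lambda = 0.0048

0.0048


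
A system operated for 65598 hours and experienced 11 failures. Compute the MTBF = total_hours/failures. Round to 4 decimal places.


total_hours = 65598
failures = 11
MTBF = 65598 / 11
MTBF = 5963.4545

5963.4545


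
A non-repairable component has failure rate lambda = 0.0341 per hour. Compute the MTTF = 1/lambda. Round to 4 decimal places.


lambda = 0.0341
MTTF = 1 / 0.0341
MTTF = 29.3255

29.3255


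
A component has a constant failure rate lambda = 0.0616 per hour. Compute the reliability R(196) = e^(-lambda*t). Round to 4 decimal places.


lambda = 0.0616
t = 196
lambda * t = 12.0736
R(t) = e^(-12.0736)
R(t) = 0.0

0.0


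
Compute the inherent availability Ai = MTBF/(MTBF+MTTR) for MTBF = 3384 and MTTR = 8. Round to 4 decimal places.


MTBF = 3384
MTTR = 8
MTBF + MTTR = 3392
Ai = 3384 / 3392
Ai = 0.9976

0.9976


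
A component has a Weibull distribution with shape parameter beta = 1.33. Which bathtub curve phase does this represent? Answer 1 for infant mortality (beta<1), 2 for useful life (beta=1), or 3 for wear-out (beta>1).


beta = 1.33
Compare beta to 1:
beta < 1 => infant mortality (phase 1)
beta = 1 => useful life (phase 2)
beta > 1 => wear-out (phase 3)
Since beta = 1.33, this is wear-out (increasing failure rate)
Phase = 3

3


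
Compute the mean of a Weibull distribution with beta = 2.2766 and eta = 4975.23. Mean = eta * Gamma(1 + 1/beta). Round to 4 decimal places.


beta = 2.2766, eta = 4975.23
1/beta = 0.4393
1 + 1/beta = 1.4393
Gamma(1.4393) = 0.8858
Mean = 4975.23 * 0.8858
Mean = 4407.1549

4407.1549


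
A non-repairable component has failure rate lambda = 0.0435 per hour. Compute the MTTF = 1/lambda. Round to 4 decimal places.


lambda = 0.0435
MTTF = 1 / 0.0435
MTTF = 22.9885

22.9885


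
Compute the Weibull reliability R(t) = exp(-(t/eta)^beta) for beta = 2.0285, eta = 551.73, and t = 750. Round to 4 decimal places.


beta = 2.0285, eta = 551.73, t = 750
t/eta = 750 / 551.73 = 1.3594
(t/eta)^beta = 1.3594^2.0285 = 1.8641
R(t) = exp(-1.8641)
R(t) = 0.155

0.155


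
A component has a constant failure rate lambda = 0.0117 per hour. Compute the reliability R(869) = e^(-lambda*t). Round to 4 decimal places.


lambda = 0.0117
t = 869
lambda * t = 10.1673
R(t) = e^(-10.1673)
R(t) = 0.0

0.0


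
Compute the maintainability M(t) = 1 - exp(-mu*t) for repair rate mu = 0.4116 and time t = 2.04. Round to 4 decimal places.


mu = 0.4116, t = 2.04
mu * t = 0.4116 * 2.04 = 0.8397
exp(-0.8397) = 0.4319
M(t) = 1 - 0.4319
M(t) = 0.5681

0.5681


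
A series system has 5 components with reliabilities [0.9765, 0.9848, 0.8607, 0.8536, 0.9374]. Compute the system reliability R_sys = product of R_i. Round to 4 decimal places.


Components: [0.9765, 0.9848, 0.8607, 0.8536, 0.9374]
After component 1 (R=0.9765): product = 0.9765
After component 2 (R=0.9848): product = 0.9617
After component 3 (R=0.8607): product = 0.8277
After component 4 (R=0.8536): product = 0.7065
After component 5 (R=0.9374): product = 0.6623
R_sys = 0.6623

0.6623


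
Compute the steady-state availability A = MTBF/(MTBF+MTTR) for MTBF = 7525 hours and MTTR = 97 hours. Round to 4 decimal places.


MTBF = 7525
MTTR = 97
MTBF + MTTR = 7622
A = 7525 / 7622
A = 0.9873

0.9873


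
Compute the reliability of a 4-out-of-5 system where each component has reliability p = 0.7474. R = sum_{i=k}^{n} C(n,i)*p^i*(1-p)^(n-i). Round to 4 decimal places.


k = 4, n = 5, p = 0.7474
i=4: C(5,4)=5 * 0.7474^4 * 0.2526^1 = 0.3941
i=5: C(5,5)=1 * 0.7474^5 * 0.2526^0 = 0.2332
R = sum of terms = 0.6273

0.6273


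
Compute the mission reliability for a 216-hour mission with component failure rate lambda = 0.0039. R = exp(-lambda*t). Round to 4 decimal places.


lambda = 0.0039
mission_time = 216
lambda * t = 0.0039 * 216 = 0.8424
R = exp(-0.8424)
R = 0.4307

0.4307


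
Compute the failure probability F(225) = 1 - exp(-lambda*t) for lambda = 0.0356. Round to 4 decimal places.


lambda = 0.0356, t = 225
lambda * t = 8.01
exp(-8.01) = 0.0003
F(t) = 1 - 0.0003
F(t) = 0.9997

0.9997


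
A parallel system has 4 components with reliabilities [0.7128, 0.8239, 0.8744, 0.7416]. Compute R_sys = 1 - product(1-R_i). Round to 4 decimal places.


Components: [0.7128, 0.8239, 0.8744, 0.7416]
(1 - 0.7128) = 0.2872, running product = 0.2872
(1 - 0.8239) = 0.1761, running product = 0.0506
(1 - 0.8744) = 0.1256, running product = 0.0064
(1 - 0.7416) = 0.2584, running product = 0.0016
Product of (1-R_i) = 0.0016
R_sys = 1 - 0.0016 = 0.9984

0.9984


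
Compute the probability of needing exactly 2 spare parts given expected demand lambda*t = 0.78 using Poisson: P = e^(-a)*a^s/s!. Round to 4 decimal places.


a = 0.78, s = 2
e^(-a) = e^(-0.78) = 0.4584
a^s = 0.78^2 = 0.6084
s! = 2
P = 0.4584 * 0.6084 / 2
P = 0.1394

0.1394


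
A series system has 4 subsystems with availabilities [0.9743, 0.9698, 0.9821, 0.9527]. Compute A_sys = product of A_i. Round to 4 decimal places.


Subsystems: [0.9743, 0.9698, 0.9821, 0.9527]
After subsystem 1 (A=0.9743): product = 0.9743
After subsystem 2 (A=0.9698): product = 0.9449
After subsystem 3 (A=0.9821): product = 0.928
After subsystem 4 (A=0.9527): product = 0.8841
A_sys = 0.8841

0.8841


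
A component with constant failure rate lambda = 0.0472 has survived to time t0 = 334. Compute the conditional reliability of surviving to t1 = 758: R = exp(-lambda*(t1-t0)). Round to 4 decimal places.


lambda = 0.0472
t0 = 334, t1 = 758
t1 - t0 = 424
lambda * (t1-t0) = 0.0472 * 424 = 20.0128
R = exp(-20.0128)
R = 0.0

0.0


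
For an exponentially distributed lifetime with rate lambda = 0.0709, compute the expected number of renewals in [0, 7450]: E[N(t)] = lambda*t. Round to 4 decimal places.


lambda = 0.0709
t = 7450
E[N(t)] = lambda * t
E[N(t)] = 0.0709 * 7450
E[N(t)] = 528.205

528.205


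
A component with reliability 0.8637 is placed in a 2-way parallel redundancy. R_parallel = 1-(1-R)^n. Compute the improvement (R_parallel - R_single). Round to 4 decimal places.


R_single = 0.8637, n = 2
1 - R_single = 0.1363
(1 - R_single)^n = 0.1363^2 = 0.0186
R_parallel = 1 - 0.0186 = 0.9814
Improvement = 0.9814 - 0.8637
Improvement = 0.1177

0.1177


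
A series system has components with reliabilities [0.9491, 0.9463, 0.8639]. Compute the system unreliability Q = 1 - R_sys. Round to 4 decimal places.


Components: [0.9491, 0.9463, 0.8639]
After component 1: product = 0.9491
After component 2: product = 0.8981
After component 3: product = 0.7759
R_sys = 0.7759
Q = 1 - 0.7759 = 0.2241

0.2241


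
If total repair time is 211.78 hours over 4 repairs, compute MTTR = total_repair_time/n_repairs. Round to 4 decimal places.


total_repair_time = 211.78
n_repairs = 4
MTTR = 211.78 / 4
MTTR = 52.945

52.945


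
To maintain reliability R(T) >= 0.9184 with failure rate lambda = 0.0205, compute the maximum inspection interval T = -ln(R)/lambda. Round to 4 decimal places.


R_target = 0.9184
lambda = 0.0205
-ln(0.9184) = 0.0851
T = 0.0851 / 0.0205
T = 4.1523

4.1523


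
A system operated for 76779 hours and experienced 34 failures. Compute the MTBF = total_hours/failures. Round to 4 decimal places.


total_hours = 76779
failures = 34
MTBF = 76779 / 34
MTBF = 2258.2059

2258.2059


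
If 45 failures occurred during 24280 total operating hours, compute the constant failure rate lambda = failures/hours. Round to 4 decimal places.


failures = 45
total_hours = 24280
lambda = 45 / 24280
lambda = 0.0019

0.0019


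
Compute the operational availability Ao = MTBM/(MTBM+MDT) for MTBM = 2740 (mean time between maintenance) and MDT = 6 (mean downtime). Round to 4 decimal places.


MTBM = 2740
MDT = 6
MTBM + MDT = 2746
Ao = 2740 / 2746
Ao = 0.9978

0.9978


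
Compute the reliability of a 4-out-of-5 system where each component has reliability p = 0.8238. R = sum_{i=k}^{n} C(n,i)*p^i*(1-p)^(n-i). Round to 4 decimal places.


k = 4, n = 5, p = 0.8238
i=4: C(5,4)=5 * 0.8238^4 * 0.1762^1 = 0.4058
i=5: C(5,5)=1 * 0.8238^5 * 0.1762^0 = 0.3794
R = sum of terms = 0.7852

0.7852


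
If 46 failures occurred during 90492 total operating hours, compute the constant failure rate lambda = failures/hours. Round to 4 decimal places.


failures = 46
total_hours = 90492
lambda = 46 / 90492
lambda = 0.0005

0.0005


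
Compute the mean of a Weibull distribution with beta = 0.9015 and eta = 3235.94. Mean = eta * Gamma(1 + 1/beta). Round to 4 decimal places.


beta = 0.9015, eta = 3235.94
1/beta = 1.1093
1 + 1/beta = 2.1093
Gamma(2.1093) = 1.0512
Mean = 3235.94 * 1.0512
Mean = 3401.711

3401.711


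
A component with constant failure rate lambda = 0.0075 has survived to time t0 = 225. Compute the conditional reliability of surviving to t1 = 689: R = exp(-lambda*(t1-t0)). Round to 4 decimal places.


lambda = 0.0075
t0 = 225, t1 = 689
t1 - t0 = 464
lambda * (t1-t0) = 0.0075 * 464 = 3.48
R = exp(-3.48)
R = 0.0308

0.0308


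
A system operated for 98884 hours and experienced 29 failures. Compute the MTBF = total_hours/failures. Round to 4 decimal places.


total_hours = 98884
failures = 29
MTBF = 98884 / 29
MTBF = 3409.7931

3409.7931


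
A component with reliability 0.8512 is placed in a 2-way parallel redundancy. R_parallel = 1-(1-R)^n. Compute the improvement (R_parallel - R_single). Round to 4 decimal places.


R_single = 0.8512, n = 2
1 - R_single = 0.1488
(1 - R_single)^n = 0.1488^2 = 0.0221
R_parallel = 1 - 0.0221 = 0.9779
Improvement = 0.9779 - 0.8512
Improvement = 0.1267

0.1267


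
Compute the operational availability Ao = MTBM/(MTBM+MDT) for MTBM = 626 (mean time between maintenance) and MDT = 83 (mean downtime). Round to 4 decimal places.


MTBM = 626
MDT = 83
MTBM + MDT = 709
Ao = 626 / 709
Ao = 0.8829

0.8829


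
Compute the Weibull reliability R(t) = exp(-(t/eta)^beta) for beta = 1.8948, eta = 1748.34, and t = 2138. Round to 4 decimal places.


beta = 1.8948, eta = 1748.34, t = 2138
t/eta = 2138 / 1748.34 = 1.2229
(t/eta)^beta = 1.2229^1.8948 = 1.4641
R(t) = exp(-1.4641)
R(t) = 0.2313

0.2313


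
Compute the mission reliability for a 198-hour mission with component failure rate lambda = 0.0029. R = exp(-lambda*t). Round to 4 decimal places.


lambda = 0.0029
mission_time = 198
lambda * t = 0.0029 * 198 = 0.5742
R = exp(-0.5742)
R = 0.5632

0.5632


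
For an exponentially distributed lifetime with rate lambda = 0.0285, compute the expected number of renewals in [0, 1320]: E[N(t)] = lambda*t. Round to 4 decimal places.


lambda = 0.0285
t = 1320
E[N(t)] = lambda * t
E[N(t)] = 0.0285 * 1320
E[N(t)] = 37.62

37.62


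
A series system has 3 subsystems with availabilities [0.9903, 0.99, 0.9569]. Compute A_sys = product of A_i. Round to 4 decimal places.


Subsystems: [0.9903, 0.99, 0.9569]
After subsystem 1 (A=0.9903): product = 0.9903
After subsystem 2 (A=0.99): product = 0.9804
After subsystem 3 (A=0.9569): product = 0.9381
A_sys = 0.9381

0.9381


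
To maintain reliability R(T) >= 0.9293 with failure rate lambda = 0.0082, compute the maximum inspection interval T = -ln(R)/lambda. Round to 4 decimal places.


R_target = 0.9293
lambda = 0.0082
-ln(0.9293) = 0.0733
T = 0.0733 / 0.0082
T = 8.9419

8.9419


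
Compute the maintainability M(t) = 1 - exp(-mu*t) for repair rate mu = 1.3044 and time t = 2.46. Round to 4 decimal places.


mu = 1.3044, t = 2.46
mu * t = 1.3044 * 2.46 = 3.2088
exp(-3.2088) = 0.0404
M(t) = 1 - 0.0404
M(t) = 0.9596

0.9596


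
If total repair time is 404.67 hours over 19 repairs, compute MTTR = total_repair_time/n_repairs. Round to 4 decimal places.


total_repair_time = 404.67
n_repairs = 19
MTTR = 404.67 / 19
MTTR = 21.2984

21.2984


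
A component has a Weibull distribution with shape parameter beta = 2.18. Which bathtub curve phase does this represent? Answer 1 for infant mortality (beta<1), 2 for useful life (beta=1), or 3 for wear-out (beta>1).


beta = 2.18
Compare beta to 1:
beta < 1 => infant mortality (phase 1)
beta = 1 => useful life (phase 2)
beta > 1 => wear-out (phase 3)
Since beta = 2.18, this is wear-out (increasing failure rate)
Phase = 3

3


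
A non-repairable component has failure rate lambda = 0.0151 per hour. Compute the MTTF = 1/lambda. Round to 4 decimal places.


lambda = 0.0151
MTTF = 1 / 0.0151
MTTF = 66.2252

66.2252


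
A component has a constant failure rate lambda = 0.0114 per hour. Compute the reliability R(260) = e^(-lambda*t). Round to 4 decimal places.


lambda = 0.0114
t = 260
lambda * t = 2.964
R(t) = e^(-2.964)
R(t) = 0.0516

0.0516


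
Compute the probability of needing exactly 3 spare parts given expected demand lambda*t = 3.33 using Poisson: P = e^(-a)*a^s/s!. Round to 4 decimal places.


a = 3.33, s = 3
e^(-a) = e^(-3.33) = 0.0358
a^s = 3.33^3 = 36.926
s! = 6
P = 0.0358 * 36.926 / 6
P = 0.2203

0.2203


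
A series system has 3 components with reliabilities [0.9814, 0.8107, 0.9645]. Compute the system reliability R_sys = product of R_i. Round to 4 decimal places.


Components: [0.9814, 0.8107, 0.9645]
After component 1 (R=0.9814): product = 0.9814
After component 2 (R=0.8107): product = 0.7956
After component 3 (R=0.9645): product = 0.7674
R_sys = 0.7674

0.7674


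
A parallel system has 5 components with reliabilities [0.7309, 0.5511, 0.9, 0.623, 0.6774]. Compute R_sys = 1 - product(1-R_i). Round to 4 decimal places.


Components: [0.7309, 0.5511, 0.9, 0.623, 0.6774]
(1 - 0.7309) = 0.2691, running product = 0.2691
(1 - 0.5511) = 0.4489, running product = 0.1208
(1 - 0.9) = 0.1, running product = 0.0121
(1 - 0.623) = 0.377, running product = 0.0046
(1 - 0.6774) = 0.3226, running product = 0.0015
Product of (1-R_i) = 0.0015
R_sys = 1 - 0.0015 = 0.9985

0.9985


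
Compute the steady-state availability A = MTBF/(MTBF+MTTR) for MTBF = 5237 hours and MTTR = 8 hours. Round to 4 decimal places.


MTBF = 5237
MTTR = 8
MTBF + MTTR = 5245
A = 5237 / 5245
A = 0.9985

0.9985


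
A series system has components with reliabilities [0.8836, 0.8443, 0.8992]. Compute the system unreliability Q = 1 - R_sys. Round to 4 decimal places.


Components: [0.8836, 0.8443, 0.8992]
After component 1: product = 0.8836
After component 2: product = 0.746
After component 3: product = 0.6708
R_sys = 0.6708
Q = 1 - 0.6708 = 0.3292

0.3292


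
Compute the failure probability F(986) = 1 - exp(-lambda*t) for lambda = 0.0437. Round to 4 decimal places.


lambda = 0.0437, t = 986
lambda * t = 43.0882
exp(-43.0882) = 0.0
F(t) = 1 - 0.0
F(t) = 1.0

1.0


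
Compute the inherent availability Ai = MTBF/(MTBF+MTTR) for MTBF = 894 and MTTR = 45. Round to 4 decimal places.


MTBF = 894
MTTR = 45
MTBF + MTTR = 939
Ai = 894 / 939
Ai = 0.9521

0.9521


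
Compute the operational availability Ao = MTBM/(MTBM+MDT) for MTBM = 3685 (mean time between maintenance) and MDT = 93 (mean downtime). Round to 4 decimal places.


MTBM = 3685
MDT = 93
MTBM + MDT = 3778
Ao = 3685 / 3778
Ao = 0.9754

0.9754


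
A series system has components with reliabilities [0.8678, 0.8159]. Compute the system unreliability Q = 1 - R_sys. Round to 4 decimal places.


Components: [0.8678, 0.8159]
After component 1: product = 0.8678
After component 2: product = 0.708
R_sys = 0.708
Q = 1 - 0.708 = 0.292

0.292


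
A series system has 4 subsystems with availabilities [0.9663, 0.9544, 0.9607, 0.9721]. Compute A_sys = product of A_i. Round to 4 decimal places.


Subsystems: [0.9663, 0.9544, 0.9607, 0.9721]
After subsystem 1 (A=0.9663): product = 0.9663
After subsystem 2 (A=0.9544): product = 0.9222
After subsystem 3 (A=0.9607): product = 0.886
After subsystem 4 (A=0.9721): product = 0.8613
A_sys = 0.8613

0.8613


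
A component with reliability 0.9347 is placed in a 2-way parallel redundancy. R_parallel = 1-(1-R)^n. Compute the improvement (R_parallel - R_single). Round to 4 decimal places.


R_single = 0.9347, n = 2
1 - R_single = 0.0653
(1 - R_single)^n = 0.0653^2 = 0.0043
R_parallel = 1 - 0.0043 = 0.9957
Improvement = 0.9957 - 0.9347
Improvement = 0.061

0.061


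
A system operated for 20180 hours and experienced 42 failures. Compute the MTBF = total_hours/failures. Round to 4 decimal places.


total_hours = 20180
failures = 42
MTBF = 20180 / 42
MTBF = 480.4762

480.4762


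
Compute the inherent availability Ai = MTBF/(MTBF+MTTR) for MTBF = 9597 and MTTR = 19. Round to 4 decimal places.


MTBF = 9597
MTTR = 19
MTBF + MTTR = 9616
Ai = 9597 / 9616
Ai = 0.998

0.998


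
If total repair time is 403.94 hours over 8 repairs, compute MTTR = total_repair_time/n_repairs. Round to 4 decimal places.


total_repair_time = 403.94
n_repairs = 8
MTTR = 403.94 / 8
MTTR = 50.4925

50.4925


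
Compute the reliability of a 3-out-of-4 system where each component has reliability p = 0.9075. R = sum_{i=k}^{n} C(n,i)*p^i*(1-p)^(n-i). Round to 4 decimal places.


k = 3, n = 4, p = 0.9075
i=3: C(4,3)=4 * 0.9075^3 * 0.0925^1 = 0.2765
i=4: C(4,4)=1 * 0.9075^4 * 0.0925^0 = 0.6782
R = sum of terms = 0.9548

0.9548


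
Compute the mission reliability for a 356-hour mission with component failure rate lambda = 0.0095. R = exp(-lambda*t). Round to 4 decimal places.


lambda = 0.0095
mission_time = 356
lambda * t = 0.0095 * 356 = 3.382
R = exp(-3.382)
R = 0.034

0.034


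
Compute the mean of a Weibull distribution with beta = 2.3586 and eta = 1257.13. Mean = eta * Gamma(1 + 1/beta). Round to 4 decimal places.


beta = 2.3586, eta = 1257.13
1/beta = 0.424
1 + 1/beta = 1.424
Gamma(1.424) = 0.8862
Mean = 1257.13 * 0.8862
Mean = 1114.0912

1114.0912


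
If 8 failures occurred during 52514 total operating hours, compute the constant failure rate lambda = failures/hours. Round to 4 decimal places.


failures = 8
total_hours = 52514
lambda = 8 / 52514
lambda = 0.0002

0.0002


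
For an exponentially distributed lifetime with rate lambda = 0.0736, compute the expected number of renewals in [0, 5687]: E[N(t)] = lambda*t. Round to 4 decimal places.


lambda = 0.0736
t = 5687
E[N(t)] = lambda * t
E[N(t)] = 0.0736 * 5687
E[N(t)] = 418.5632

418.5632


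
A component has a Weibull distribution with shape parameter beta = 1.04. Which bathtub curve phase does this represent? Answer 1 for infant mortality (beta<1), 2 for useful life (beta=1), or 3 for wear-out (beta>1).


beta = 1.04
Compare beta to 1:
beta < 1 => infant mortality (phase 1)
beta = 1 => useful life (phase 2)
beta > 1 => wear-out (phase 3)
Since beta = 1.04, this is wear-out (increasing failure rate)
Phase = 3

3


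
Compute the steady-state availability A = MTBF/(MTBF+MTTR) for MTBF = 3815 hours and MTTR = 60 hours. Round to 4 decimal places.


MTBF = 3815
MTTR = 60
MTBF + MTTR = 3875
A = 3815 / 3875
A = 0.9845

0.9845


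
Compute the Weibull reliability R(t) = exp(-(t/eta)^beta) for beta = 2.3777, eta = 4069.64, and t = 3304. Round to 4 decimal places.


beta = 2.3777, eta = 4069.64, t = 3304
t/eta = 3304 / 4069.64 = 0.8119
(t/eta)^beta = 0.8119^2.3777 = 0.6092
R(t) = exp(-0.6092)
R(t) = 0.5438

0.5438


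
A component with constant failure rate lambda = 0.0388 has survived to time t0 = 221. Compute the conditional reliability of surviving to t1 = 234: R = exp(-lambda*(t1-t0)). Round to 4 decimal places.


lambda = 0.0388
t0 = 221, t1 = 234
t1 - t0 = 13
lambda * (t1-t0) = 0.0388 * 13 = 0.5044
R = exp(-0.5044)
R = 0.6039

0.6039


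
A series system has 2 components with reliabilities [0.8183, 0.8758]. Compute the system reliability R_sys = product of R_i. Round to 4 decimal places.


Components: [0.8183, 0.8758]
After component 1 (R=0.8183): product = 0.8183
After component 2 (R=0.8758): product = 0.7167
R_sys = 0.7167

0.7167


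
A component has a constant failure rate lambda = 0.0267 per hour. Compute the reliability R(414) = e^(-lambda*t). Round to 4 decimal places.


lambda = 0.0267
t = 414
lambda * t = 11.0538
R(t) = e^(-11.0538)
R(t) = 0.0

0.0


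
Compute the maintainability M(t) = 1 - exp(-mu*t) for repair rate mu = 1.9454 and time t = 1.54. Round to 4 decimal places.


mu = 1.9454, t = 1.54
mu * t = 1.9454 * 1.54 = 2.9959
exp(-2.9959) = 0.05
M(t) = 1 - 0.05
M(t) = 0.95

0.95


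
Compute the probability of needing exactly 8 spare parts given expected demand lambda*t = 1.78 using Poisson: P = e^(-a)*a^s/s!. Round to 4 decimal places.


a = 1.78, s = 8
e^(-a) = e^(-1.78) = 0.1686
a^s = 1.78^8 = 100.7767
s! = 40320
P = 0.1686 * 100.7767 / 40320
P = 0.0004

0.0004


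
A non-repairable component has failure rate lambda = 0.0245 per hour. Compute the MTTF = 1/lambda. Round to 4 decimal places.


lambda = 0.0245
MTTF = 1 / 0.0245
MTTF = 40.8163

40.8163


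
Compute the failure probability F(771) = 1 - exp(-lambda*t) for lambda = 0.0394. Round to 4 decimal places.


lambda = 0.0394, t = 771
lambda * t = 30.3774
exp(-30.3774) = 0.0
F(t) = 1 - 0.0
F(t) = 1.0

1.0


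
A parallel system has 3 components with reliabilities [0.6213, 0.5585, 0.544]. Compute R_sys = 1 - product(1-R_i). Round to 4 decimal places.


Components: [0.6213, 0.5585, 0.544]
(1 - 0.6213) = 0.3787, running product = 0.3787
(1 - 0.5585) = 0.4415, running product = 0.1672
(1 - 0.544) = 0.456, running product = 0.0762
Product of (1-R_i) = 0.0762
R_sys = 1 - 0.0762 = 0.9238

0.9238


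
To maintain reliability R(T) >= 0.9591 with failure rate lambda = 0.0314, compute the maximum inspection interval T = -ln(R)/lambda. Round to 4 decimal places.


R_target = 0.9591
lambda = 0.0314
-ln(0.9591) = 0.0418
T = 0.0418 / 0.0314
T = 1.3299

1.3299


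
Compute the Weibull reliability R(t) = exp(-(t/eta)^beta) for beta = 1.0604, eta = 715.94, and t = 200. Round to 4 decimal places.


beta = 1.0604, eta = 715.94, t = 200
t/eta = 200 / 715.94 = 0.2794
(t/eta)^beta = 0.2794^1.0604 = 0.2586
R(t) = exp(-0.2586)
R(t) = 0.7721

0.7721


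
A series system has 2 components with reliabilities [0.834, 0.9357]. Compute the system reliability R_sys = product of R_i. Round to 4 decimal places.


Components: [0.834, 0.9357]
After component 1 (R=0.834): product = 0.834
After component 2 (R=0.9357): product = 0.7804
R_sys = 0.7804

0.7804


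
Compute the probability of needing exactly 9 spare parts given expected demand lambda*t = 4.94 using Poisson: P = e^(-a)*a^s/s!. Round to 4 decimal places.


a = 4.94, s = 9
e^(-a) = e^(-4.94) = 0.0072
a^s = 4.94^9 = 1752034.0423
s! = 362880
P = 0.0072 * 1752034.0423 / 362880
P = 0.0345

0.0345


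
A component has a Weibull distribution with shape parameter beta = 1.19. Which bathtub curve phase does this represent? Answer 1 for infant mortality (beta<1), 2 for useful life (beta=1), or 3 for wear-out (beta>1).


beta = 1.19
Compare beta to 1:
beta < 1 => infant mortality (phase 1)
beta = 1 => useful life (phase 2)
beta > 1 => wear-out (phase 3)
Since beta = 1.19, this is wear-out (increasing failure rate)
Phase = 3

3


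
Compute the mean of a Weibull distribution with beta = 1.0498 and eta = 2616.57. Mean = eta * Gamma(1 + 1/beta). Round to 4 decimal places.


beta = 1.0498, eta = 2616.57
1/beta = 0.9526
1 + 1/beta = 1.9526
Gamma(1.9526) = 0.9809
Mean = 2616.57 * 0.9809
Mean = 2566.4956

2566.4956


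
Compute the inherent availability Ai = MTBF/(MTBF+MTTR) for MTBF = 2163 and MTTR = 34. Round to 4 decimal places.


MTBF = 2163
MTTR = 34
MTBF + MTTR = 2197
Ai = 2163 / 2197
Ai = 0.9845

0.9845


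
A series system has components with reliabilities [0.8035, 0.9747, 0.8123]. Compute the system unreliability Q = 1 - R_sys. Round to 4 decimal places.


Components: [0.8035, 0.9747, 0.8123]
After component 1: product = 0.8035
After component 2: product = 0.7832
After component 3: product = 0.6362
R_sys = 0.6362
Q = 1 - 0.6362 = 0.3638

0.3638


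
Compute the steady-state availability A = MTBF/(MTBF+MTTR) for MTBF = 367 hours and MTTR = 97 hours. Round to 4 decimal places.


MTBF = 367
MTTR = 97
MTBF + MTTR = 464
A = 367 / 464
A = 0.7909

0.7909


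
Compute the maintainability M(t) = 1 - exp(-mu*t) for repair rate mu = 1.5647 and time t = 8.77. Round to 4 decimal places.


mu = 1.5647, t = 8.77
mu * t = 1.5647 * 8.77 = 13.7224
exp(-13.7224) = 0.0
M(t) = 1 - 0.0
M(t) = 1.0

1.0


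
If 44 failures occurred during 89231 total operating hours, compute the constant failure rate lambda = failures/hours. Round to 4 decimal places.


failures = 44
total_hours = 89231
lambda = 44 / 89231
lambda = 0.0005

0.0005


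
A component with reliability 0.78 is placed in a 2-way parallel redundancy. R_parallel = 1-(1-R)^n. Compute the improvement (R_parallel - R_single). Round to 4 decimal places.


R_single = 0.78, n = 2
1 - R_single = 0.22
(1 - R_single)^n = 0.22^2 = 0.0484
R_parallel = 1 - 0.0484 = 0.9516
Improvement = 0.9516 - 0.78
Improvement = 0.1716

0.1716


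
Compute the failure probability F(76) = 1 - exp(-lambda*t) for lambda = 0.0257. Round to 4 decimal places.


lambda = 0.0257, t = 76
lambda * t = 1.9532
exp(-1.9532) = 0.1418
F(t) = 1 - 0.1418
F(t) = 0.8582

0.8582


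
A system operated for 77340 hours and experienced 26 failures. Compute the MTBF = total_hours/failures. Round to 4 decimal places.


total_hours = 77340
failures = 26
MTBF = 77340 / 26
MTBF = 2974.6154

2974.6154


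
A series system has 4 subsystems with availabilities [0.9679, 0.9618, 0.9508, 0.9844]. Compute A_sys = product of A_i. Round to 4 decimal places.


Subsystems: [0.9679, 0.9618, 0.9508, 0.9844]
After subsystem 1 (A=0.9679): product = 0.9679
After subsystem 2 (A=0.9618): product = 0.9309
After subsystem 3 (A=0.9508): product = 0.8851
After subsystem 4 (A=0.9844): product = 0.8713
A_sys = 0.8713

0.8713


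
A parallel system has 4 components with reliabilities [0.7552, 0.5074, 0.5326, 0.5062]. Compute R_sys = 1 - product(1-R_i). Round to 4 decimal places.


Components: [0.7552, 0.5074, 0.5326, 0.5062]
(1 - 0.7552) = 0.2448, running product = 0.2448
(1 - 0.5074) = 0.4926, running product = 0.1206
(1 - 0.5326) = 0.4674, running product = 0.0564
(1 - 0.5062) = 0.4938, running product = 0.0278
Product of (1-R_i) = 0.0278
R_sys = 1 - 0.0278 = 0.9722

0.9722


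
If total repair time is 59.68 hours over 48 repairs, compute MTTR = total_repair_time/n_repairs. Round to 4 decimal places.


total_repair_time = 59.68
n_repairs = 48
MTTR = 59.68 / 48
MTTR = 1.2433

1.2433


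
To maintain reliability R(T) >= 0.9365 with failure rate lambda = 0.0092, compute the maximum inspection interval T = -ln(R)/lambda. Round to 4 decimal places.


R_target = 0.9365
lambda = 0.0092
-ln(0.9365) = 0.0656
T = 0.0656 / 0.0092
T = 7.1311

7.1311


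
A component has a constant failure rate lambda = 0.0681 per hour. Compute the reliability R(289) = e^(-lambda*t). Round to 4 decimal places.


lambda = 0.0681
t = 289
lambda * t = 19.6809
R(t) = e^(-19.6809)
R(t) = 0.0

0.0


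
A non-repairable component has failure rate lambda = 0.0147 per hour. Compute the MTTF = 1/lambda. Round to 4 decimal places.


lambda = 0.0147
MTTF = 1 / 0.0147
MTTF = 68.0272

68.0272


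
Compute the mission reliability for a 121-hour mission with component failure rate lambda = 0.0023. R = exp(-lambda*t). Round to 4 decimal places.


lambda = 0.0023
mission_time = 121
lambda * t = 0.0023 * 121 = 0.2783
R = exp(-0.2783)
R = 0.7571

0.7571


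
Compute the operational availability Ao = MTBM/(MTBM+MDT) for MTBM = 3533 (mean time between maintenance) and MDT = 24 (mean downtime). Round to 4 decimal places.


MTBM = 3533
MDT = 24
MTBM + MDT = 3557
Ao = 3533 / 3557
Ao = 0.9933

0.9933


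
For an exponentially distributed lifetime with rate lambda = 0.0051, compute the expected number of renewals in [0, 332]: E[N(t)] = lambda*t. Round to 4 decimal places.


lambda = 0.0051
t = 332
E[N(t)] = lambda * t
E[N(t)] = 0.0051 * 332
E[N(t)] = 1.6932

1.6932


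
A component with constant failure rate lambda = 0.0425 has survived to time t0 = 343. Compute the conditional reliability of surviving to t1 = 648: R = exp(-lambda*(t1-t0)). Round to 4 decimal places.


lambda = 0.0425
t0 = 343, t1 = 648
t1 - t0 = 305
lambda * (t1-t0) = 0.0425 * 305 = 12.9625
R = exp(-12.9625)
R = 0.0

0.0


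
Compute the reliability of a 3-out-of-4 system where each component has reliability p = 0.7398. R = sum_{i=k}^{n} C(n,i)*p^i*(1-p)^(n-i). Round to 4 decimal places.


k = 3, n = 4, p = 0.7398
i=3: C(4,3)=4 * 0.7398^3 * 0.2602^1 = 0.4214
i=4: C(4,4)=1 * 0.7398^4 * 0.2602^0 = 0.2995
R = sum of terms = 0.721

0.721


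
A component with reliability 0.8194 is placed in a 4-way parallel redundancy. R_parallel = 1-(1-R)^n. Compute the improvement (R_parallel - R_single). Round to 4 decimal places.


R_single = 0.8194, n = 4
1 - R_single = 0.1806
(1 - R_single)^n = 0.1806^4 = 0.0011
R_parallel = 1 - 0.0011 = 0.9989
Improvement = 0.9989 - 0.8194
Improvement = 0.1795

0.1795


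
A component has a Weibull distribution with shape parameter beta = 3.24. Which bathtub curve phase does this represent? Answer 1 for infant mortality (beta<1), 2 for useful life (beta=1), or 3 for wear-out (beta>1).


beta = 3.24
Compare beta to 1:
beta < 1 => infant mortality (phase 1)
beta = 1 => useful life (phase 2)
beta > 1 => wear-out (phase 3)
Since beta = 3.24, this is wear-out (increasing failure rate)
Phase = 3

3


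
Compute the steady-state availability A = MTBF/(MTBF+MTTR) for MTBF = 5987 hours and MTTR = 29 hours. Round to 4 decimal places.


MTBF = 5987
MTTR = 29
MTBF + MTTR = 6016
A = 5987 / 6016
A = 0.9952

0.9952


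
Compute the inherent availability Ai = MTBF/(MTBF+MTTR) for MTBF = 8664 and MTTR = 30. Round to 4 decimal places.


MTBF = 8664
MTTR = 30
MTBF + MTTR = 8694
Ai = 8664 / 8694
Ai = 0.9965

0.9965


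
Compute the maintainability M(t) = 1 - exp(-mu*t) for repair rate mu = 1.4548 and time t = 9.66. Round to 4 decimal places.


mu = 1.4548, t = 9.66
mu * t = 1.4548 * 9.66 = 14.0534
exp(-14.0534) = 0.0
M(t) = 1 - 0.0
M(t) = 1.0

1.0


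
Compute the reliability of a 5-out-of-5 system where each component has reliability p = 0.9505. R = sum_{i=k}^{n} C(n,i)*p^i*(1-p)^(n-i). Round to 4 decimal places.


k = 5, n = 5, p = 0.9505
i=5: C(5,5)=1 * 0.9505^5 * 0.0495^0 = 0.7758
R = sum of terms = 0.7758

0.7758


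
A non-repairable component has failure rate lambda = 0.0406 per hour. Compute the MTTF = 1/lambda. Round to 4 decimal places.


lambda = 0.0406
MTTF = 1 / 0.0406
MTTF = 24.6305

24.6305


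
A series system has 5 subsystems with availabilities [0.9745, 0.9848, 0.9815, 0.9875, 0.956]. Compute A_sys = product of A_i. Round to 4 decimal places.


Subsystems: [0.9745, 0.9848, 0.9815, 0.9875, 0.956]
After subsystem 1 (A=0.9745): product = 0.9745
After subsystem 2 (A=0.9848): product = 0.9597
After subsystem 3 (A=0.9815): product = 0.9419
After subsystem 4 (A=0.9875): product = 0.9302
After subsystem 5 (A=0.956): product = 0.8892
A_sys = 0.8892

0.8892


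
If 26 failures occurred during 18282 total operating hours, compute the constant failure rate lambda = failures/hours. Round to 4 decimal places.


failures = 26
total_hours = 18282
lambda = 26 / 18282
lambda = 0.0014

0.0014


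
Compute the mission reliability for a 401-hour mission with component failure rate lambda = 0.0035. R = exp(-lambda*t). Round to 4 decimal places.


lambda = 0.0035
mission_time = 401
lambda * t = 0.0035 * 401 = 1.4035
R = exp(-1.4035)
R = 0.2457

0.2457


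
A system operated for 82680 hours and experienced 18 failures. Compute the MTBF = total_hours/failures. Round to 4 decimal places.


total_hours = 82680
failures = 18
MTBF = 82680 / 18
MTBF = 4593.3333

4593.3333


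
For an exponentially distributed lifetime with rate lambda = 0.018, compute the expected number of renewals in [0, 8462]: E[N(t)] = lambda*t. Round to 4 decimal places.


lambda = 0.018
t = 8462
E[N(t)] = lambda * t
E[N(t)] = 0.018 * 8462
E[N(t)] = 152.316

152.316


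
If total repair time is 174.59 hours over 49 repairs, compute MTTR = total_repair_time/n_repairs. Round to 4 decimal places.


total_repair_time = 174.59
n_repairs = 49
MTTR = 174.59 / 49
MTTR = 3.5631

3.5631


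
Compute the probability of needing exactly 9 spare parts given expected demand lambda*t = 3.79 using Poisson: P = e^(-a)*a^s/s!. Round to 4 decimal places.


a = 3.79, s = 9
e^(-a) = e^(-3.79) = 0.0226
a^s = 3.79^9 = 161344.026
s! = 362880
P = 0.0226 * 161344.026 / 362880
P = 0.01

0.01


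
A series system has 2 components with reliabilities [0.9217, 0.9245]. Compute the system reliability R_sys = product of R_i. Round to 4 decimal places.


Components: [0.9217, 0.9245]
After component 1 (R=0.9217): product = 0.9217
After component 2 (R=0.9245): product = 0.8521
R_sys = 0.8521

0.8521


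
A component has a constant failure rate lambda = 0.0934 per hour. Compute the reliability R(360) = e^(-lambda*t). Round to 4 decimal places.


lambda = 0.0934
t = 360
lambda * t = 33.624
R(t) = e^(-33.624)
R(t) = 0.0

0.0


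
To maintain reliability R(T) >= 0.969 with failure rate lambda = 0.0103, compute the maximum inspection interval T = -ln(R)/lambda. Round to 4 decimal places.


R_target = 0.969
lambda = 0.0103
-ln(0.969) = 0.0315
T = 0.0315 / 0.0103
T = 3.0573

3.0573


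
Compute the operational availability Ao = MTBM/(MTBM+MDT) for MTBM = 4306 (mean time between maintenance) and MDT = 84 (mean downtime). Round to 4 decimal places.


MTBM = 4306
MDT = 84
MTBM + MDT = 4390
Ao = 4306 / 4390
Ao = 0.9809

0.9809


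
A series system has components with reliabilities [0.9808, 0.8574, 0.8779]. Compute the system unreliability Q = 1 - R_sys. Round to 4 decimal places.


Components: [0.9808, 0.8574, 0.8779]
After component 1: product = 0.9808
After component 2: product = 0.8409
After component 3: product = 0.7383
R_sys = 0.7383
Q = 1 - 0.7383 = 0.2617

0.2617


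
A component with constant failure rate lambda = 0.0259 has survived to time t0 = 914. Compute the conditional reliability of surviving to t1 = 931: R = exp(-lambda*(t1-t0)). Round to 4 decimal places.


lambda = 0.0259
t0 = 914, t1 = 931
t1 - t0 = 17
lambda * (t1-t0) = 0.0259 * 17 = 0.4403
R = exp(-0.4403)
R = 0.6438

0.6438


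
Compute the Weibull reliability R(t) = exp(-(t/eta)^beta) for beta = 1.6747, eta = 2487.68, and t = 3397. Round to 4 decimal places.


beta = 1.6747, eta = 2487.68, t = 3397
t/eta = 3397 / 2487.68 = 1.3655
(t/eta)^beta = 1.3655^1.6747 = 1.685
R(t) = exp(-1.685)
R(t) = 0.1855

0.1855


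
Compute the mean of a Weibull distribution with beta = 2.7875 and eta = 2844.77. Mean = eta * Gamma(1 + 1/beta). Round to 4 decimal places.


beta = 2.7875, eta = 2844.77
1/beta = 0.3587
1 + 1/beta = 1.3587
Gamma(1.3587) = 0.8903
Mean = 2844.77 * 0.8903
Mean = 2532.7006

2532.7006


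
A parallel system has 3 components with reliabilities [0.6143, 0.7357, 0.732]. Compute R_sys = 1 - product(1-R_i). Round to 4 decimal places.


Components: [0.6143, 0.7357, 0.732]
(1 - 0.6143) = 0.3857, running product = 0.3857
(1 - 0.7357) = 0.2643, running product = 0.1019
(1 - 0.732) = 0.268, running product = 0.0273
Product of (1-R_i) = 0.0273
R_sys = 1 - 0.0273 = 0.9727

0.9727


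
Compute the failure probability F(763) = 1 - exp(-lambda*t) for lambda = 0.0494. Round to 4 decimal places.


lambda = 0.0494, t = 763
lambda * t = 37.6922
exp(-37.6922) = 0.0
F(t) = 1 - 0.0
F(t) = 1.0

1.0


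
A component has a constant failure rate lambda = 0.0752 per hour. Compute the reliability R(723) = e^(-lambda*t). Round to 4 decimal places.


lambda = 0.0752
t = 723
lambda * t = 54.3696
R(t) = e^(-54.3696)
R(t) = 0.0

0.0


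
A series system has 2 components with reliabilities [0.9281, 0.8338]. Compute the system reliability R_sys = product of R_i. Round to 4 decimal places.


Components: [0.9281, 0.8338]
After component 1 (R=0.9281): product = 0.9281
After component 2 (R=0.8338): product = 0.7738
R_sys = 0.7738

0.7738


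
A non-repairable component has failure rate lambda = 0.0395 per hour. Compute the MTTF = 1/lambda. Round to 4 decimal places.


lambda = 0.0395
MTTF = 1 / 0.0395
MTTF = 25.3165

25.3165
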